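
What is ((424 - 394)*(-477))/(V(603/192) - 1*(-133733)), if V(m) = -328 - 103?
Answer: -2385/22217 ≈ -0.10735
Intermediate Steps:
V(m) = -431
((424 - 394)*(-477))/(V(603/192) - 1*(-133733)) = ((424 - 394)*(-477))/(-431 - 1*(-133733)) = (30*(-477))/(-431 + 133733) = -14310/133302 = -14310*1/133302 = -2385/22217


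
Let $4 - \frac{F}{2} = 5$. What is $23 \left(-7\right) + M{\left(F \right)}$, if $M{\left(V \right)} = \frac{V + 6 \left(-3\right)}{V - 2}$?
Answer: $-156$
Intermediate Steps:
$F = -2$ ($F = 8 - 10 = -2$)
$M{\left(V \right)} = \frac{-18 + V}{-2 + V}$ ($M{\left(V \right)} = \frac{V - 18}{-2 + V} = \frac{-18 + V}{-2 + V}$)
$23 \left(-7\right) + M{\left(F \right)} = 23 \left(-7\right) + \frac{-18 - 2}{-2 - 2} = -161 + \frac{1}{-4} \left(-20\right) = -161 - -5 = -161 + 5 = -156$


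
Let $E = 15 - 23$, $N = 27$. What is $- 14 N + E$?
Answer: $-386$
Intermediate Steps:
$E = -8$
$- 14 N + E = \left(-14\right) 27 - 8 = -378 - 8 = -386$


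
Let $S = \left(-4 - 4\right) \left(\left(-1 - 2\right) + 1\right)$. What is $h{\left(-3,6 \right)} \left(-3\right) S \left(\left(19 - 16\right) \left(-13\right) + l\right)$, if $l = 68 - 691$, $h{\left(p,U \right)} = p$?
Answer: $-95328$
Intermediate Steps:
$l = -623$ ($l = 68 - 691 = -623$)
$S = 16$ ($S = - 8 \left(-3 + 1\right) = \left(-8\right) \left(-2\right) = 16$)
$h{\left(-3,6 \right)} \left(-3\right) S \left(\left(19 - 16\right) \left(-13\right) + l\right) = \left(-3\right) \left(-3\right) 16 \left(\left(19 - 16\right) \left(-13\right) - 623\right) = 9 \cdot 16 \left(3 \left(-13\right) - 623\right) = 144 \left(-39 - 623\right) = 144 \left(-662\right) = -95328$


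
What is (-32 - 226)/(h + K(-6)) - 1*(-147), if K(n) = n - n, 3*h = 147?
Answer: 6945/49 ≈ 141.73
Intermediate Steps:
h = 49 (h = (⅓)*147 = 49)
K(n) = 0
(-32 - 226)/(h + K(-6)) - 1*(-147) = (-32 - 226)/(49 + 0) - 1*(-147) = -258/49 + 147 = 6945/49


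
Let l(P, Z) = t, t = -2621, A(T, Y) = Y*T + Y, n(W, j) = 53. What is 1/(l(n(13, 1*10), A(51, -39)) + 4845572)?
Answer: 1/4842951 ≈ 2.0649e-7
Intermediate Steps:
A(T, Y) = Y + T*Y (A(T, Y) = T*Y + Y = Y + T*Y)
l(P, Z) = -2621
1/(l(n(13, 1*10), A(51, -39)) + 4845572) = 1/(-2621 + 4845572) = 1/4842951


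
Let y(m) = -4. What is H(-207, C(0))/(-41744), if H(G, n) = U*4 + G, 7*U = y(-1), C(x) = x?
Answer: 1465/292208 ≈ 0.0050136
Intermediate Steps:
U = -4/7 (U = (⅐)*(-4) = -4/7 ≈ -0.57143)
H(G, n) = -16/7 + G (H(G, n) = -4/7*4 + G = -16/7 + G)
H(-207, C(0))/(-41744) = (-16/7 - 207)/(-41744) = -1465/7*(-1/41744) = 1465/292208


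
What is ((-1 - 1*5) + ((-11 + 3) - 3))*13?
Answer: -221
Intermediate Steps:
((-1 - 1*5) + ((-11 + 3) - 3))*13 = ((-1 - 5) + (-8 - 3))*13 = (-6 - 11)*13 = -17*13 = -221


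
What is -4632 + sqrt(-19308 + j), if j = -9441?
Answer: -4632 + 37*I*sqrt(21) ≈ -4632.0 + 169.56*I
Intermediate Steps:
-4632 + sqrt(-19308 + j) = -4632 + sqrt(-19308 - 9441) = -4632 + sqrt(-28749) = -4632 + 37*I*sqrt(21)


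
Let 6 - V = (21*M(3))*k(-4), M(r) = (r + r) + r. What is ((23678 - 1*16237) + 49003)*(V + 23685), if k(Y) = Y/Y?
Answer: 1326546888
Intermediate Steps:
M(r) = 3*r (M(r) = 2*r + r = 3*r)
k(Y) = 1
V = -183 (V = 6 - 21*(3*3) = 6 - 21*9 = 6 - 189 = -183)
((23678 - 1*16237) + 49003)*(V + 23685) = ((23678 - 1*16237) + 49003)*(-183 + 23685) = ((23678 - 16237) + 49003)*23502 = (7441 + 49003)*23502 = 56444*23502 = 1326546888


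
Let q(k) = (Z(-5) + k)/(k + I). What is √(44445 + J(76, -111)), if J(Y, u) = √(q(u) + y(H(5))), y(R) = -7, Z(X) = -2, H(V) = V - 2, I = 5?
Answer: √(499384020 + 106*I*√66674)/106 ≈ 210.82 + 0.0057774*I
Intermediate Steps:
H(V) = -2 + V
q(k) = (-2 + k)/(5 + k) (q(k) = (-2 + k)/(k + 5) = (-2 + k)/(5 + k))
J(Y, u) = √(-7 + (-2 + u)/(5 + u)) (J(Y, u) = √((-2 + u)/(5 + u) - 7) = √(-7 + (-2 + u)/(5 + u)))
√(44445 + J(76, -111)) = √(44445 + √((-37 - 6*(-111))/(5 - 111))) = √(44445 + √((-37 + 666)/(-106))) = √(44445 + √(-1/106*629)) = √(44445 + √(-629/106)) = √(44445 + I*√66674/106)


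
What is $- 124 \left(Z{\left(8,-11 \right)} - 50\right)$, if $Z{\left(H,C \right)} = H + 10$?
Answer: $3968$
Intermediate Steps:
$Z{\left(H,C \right)} = 10 + H$
$- 124 \left(Z{\left(8,-11 \right)} - 50\right) = - 124 \left(\left(10 + 8\right) - 50\right) = - 124 \left(18 - 50\right) = \left(-124\right) \left(-32\right) = 3968$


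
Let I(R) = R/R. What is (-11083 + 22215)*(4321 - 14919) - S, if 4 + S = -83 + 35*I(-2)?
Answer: -117976884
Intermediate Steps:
I(R) = 1
S = -52 (S = -4 + (-83 + 35*1) = -4 + (-83 + 35) = -4 - 48 = -52)
(-11083 + 22215)*(4321 - 14919) - S = (-11083 + 22215)*(4321 - 14919) - 1*(-52) = 11132*(-10598) + 52 = -117976936 + 52 = -117976884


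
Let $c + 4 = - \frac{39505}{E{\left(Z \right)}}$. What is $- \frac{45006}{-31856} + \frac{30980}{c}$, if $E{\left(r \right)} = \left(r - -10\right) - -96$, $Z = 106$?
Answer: $- \frac{103703217721}{642742584} \approx -161.34$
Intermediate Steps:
$E{\left(r \right)} = 106 + r$ ($E{\left(r \right)} = \left(r + 10\right) + 96 = \left(10 + r\right) + 96 = 106 + r$)
$c = - \frac{40353}{212}$ ($c = -4 - \frac{39505}{106 + 106} = -4 - \frac{39505}{212} = - \frac{40353}{212} \approx -190.34$)
$- \frac{45006}{-31856} + \frac{30980}{c} = - \frac{45006}{-31856} + \frac{30980}{- \frac{40353}{212}} = \left(-45006\right) \left(- \frac{1}{31856}\right) + 30980 \left(- \frac{212}{40353}\right) = \frac{22503}{15928} - \frac{6567760}{40353} = - \frac{103703217721}{642742584}$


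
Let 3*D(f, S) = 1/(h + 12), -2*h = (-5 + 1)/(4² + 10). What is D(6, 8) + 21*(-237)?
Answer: -2344154/471 ≈ -4977.0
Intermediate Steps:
h = 1/13 (h = -(-5 + 1)/(2*(4² + 10)) = -(-2)/(16 + 10) = -(-2)/26 = -½*(-2/13) = 1/13 ≈ 0.076923)
D(f, S) = 13/471 (D(f, S) = 1/(3*(1/13 + 12)) = 1/(3*(157/13)) = (⅓)*(13/157) = 13/471)
D(6, 8) + 21*(-237) = 13/471 + 21*(-237) = 13/471 - 4977 = -2344154/471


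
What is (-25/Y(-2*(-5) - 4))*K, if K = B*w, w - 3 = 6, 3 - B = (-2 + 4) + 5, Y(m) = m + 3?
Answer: 100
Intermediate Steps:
Y(m) = 3 + m
B = -4 (B = 3 - ((-2 + 4) + 5) = 3 - (2 + 5) = 3 - 1*7 = 3 - 7 = -4)
w = 9 (w = 3 + 6 = 9)
K = -36 (K = -4*9 = -36)
(-25/Y(-2*(-5) - 4))*K = (-25/(3 + (-2*(-5) - 4)))*(-36) = (-25/(3 + (10 - 4)))*(-36) = (-25/(3 + 6))*(-36) = (-25/9)*(-36) = ((1/9)*(-25))*(-36) = -25/9*(-36) = 100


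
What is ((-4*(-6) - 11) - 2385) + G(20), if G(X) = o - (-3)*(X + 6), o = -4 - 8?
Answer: -2306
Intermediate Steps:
o = -12
G(X) = 6 + 3*X (G(X) = -12 - (-3)*(X + 6) = -12 - (-3)*(6 + X) = -12 - (-18 - 3*X) = -12 + (18 + 3*X) = 6 + 3*X)
((-4*(-6) - 11) - 2385) + G(20) = ((-4*(-6) - 11) - 2385) + (6 + 3*20) = ((24 - 11) - 2385) + (6 + 60) = (13 - 2385) + 66 = -2372 + 66 = -2306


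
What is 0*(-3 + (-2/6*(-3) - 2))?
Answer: 0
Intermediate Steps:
0*(-3 + (-2/6*(-3) - 2)) = 0*(-3 + (-2*1/6*(-3) - 2)) = 0*(-3 + (-1/3*(-3) - 2)) = 0*(-3 + (1 - 2)) = 0*(-3 - 1) = 0*(-4) = 0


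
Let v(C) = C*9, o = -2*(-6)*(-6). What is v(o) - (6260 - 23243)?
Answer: 16335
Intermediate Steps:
o = -72 (o = 12*(-6) = -72)
v(C) = 9*C
v(o) - (6260 - 23243) = 9*(-72) - (6260 - 23243) = -648 - 1*(-16983) = -648 + 16983 = 16335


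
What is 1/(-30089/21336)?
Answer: -21336/30089 ≈ -0.70910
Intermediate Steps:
1/(-30089/21336) = -21336/30089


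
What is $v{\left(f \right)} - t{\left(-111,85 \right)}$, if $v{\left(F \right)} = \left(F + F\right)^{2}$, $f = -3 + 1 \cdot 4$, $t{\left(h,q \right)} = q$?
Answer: $-81$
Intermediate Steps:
$f = 1$ ($f = -3 + 4 = 1$)
$v{\left(F \right)} = 4 F^{2}$ ($v{\left(F \right)} = \left(2 F\right)^{2} = 4 F^{2}$)
$v{\left(f \right)} - t{\left(-111,85 \right)} = 4 \cdot 1^{2} - 85 = 4 \cdot 1 - 85 = 4 - 85 = -81$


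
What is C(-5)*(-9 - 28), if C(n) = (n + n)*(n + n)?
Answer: -3700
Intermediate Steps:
C(n) = 4*n² (C(n) = (2*n)*(2*n) = 4*n²)
C(-5)*(-9 - 28) = (4*(-5)²)*(-9 - 28) = (4*25)*(-37) = 100*(-37) = -3700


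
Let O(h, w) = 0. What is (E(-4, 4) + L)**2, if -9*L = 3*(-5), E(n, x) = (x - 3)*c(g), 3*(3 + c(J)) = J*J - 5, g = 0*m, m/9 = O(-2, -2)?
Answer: 9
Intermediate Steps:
m = 0 (m = 9*0 = 0)
g = 0 (g = 0*0 = 0)
c(J) = -14/3 + J**2/3 (c(J) = -3 + (J*J - 5)/3 = -3 + (J**2 - 5)/3 = -3 + (-5 + J**2)/3 = -3 + (-5/3 + J**2/3) = -14/3 + J**2/3)
E(n, x) = 14 - 14*x/3 (E(n, x) = (x - 3)*(-14/3 + (1/3)*0**2) = (-3 + x)*(-14/3 + (1/3)*0) = (-3 + x)*(-14/3 + 0) = (-3 + x)*(-14/3) = 14 - 14*x/3)
L = 5/3 (L = -(-5)/3 = -1/9*(-15) = 5/3 ≈ 1.6667)
(E(-4, 4) + L)**2 = ((14 - 14/3*4) + 5/3)**2 = ((14 - 56/3) + 5/3)**2 = (-14/3 + 5/3)**2 = (-3)**2 = 9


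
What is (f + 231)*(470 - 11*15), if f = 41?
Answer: 82960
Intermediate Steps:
(f + 231)*(470 - 11*15) = (41 + 231)*(470 - 11*15) = 272*(470 - 165) = 272*305 = 82960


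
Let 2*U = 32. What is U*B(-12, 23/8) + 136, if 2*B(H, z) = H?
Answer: 40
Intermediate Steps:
B(H, z) = H/2
U = 16 (U = (1/2)*32 = 16)
U*B(-12, 23/8) + 136 = 16*((1/2)*(-12)) + 136 = 16*(-6) + 136 = -96 + 136 = 40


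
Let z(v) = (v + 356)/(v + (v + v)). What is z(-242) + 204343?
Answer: 24725484/121 ≈ 2.0434e+5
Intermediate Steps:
z(v) = (356 + v)/(3*v) (z(v) = (356 + v)/(v + 2*v) = (356 + v)/((3*v)) = (356 + v)*(1/(3*v)) = (356 + v)/(3*v))
z(-242) + 204343 = (1/3)*(356 - 242)/(-242) + 204343 = (1/3)*(-1/242)*114 + 204343 = -19/121 + 204343 = 24725484/121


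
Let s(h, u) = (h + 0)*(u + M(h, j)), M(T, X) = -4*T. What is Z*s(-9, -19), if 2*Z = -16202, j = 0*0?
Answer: 1239453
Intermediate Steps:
j = 0
Z = -8101 (Z = (½)*(-16202) = -8101)
s(h, u) = h*(u - 4*h) (s(h, u) = (h + 0)*(u - 4*h) = h*(u - 4*h))
Z*s(-9, -19) = -(-72909)*(-19 - 4*(-9)) = -(-72909)*(-19 + 36) = -(-72909)*17 = -8101*(-153) = 1239453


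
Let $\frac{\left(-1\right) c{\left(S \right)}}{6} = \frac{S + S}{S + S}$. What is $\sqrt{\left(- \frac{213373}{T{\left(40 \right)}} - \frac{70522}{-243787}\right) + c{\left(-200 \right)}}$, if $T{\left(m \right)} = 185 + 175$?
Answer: $\frac{179 i \sqrt{3995939533570}}{14627220} \approx 24.462 i$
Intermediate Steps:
$T{\left(m \right)} = 360$
$c{\left(S \right)} = -6$ ($c{\left(S \right)} = - 6 \frac{S + S}{S + S} = - 6 \frac{2 S}{2 S} = - 6 \cdot 2 S \frac{1}{2 S} = \left(-6\right) 1 = -6$)
$\sqrt{\left(- \frac{213373}{T{\left(40 \right)}} - \frac{70522}{-243787}\right) + c{\left(-200 \right)}} = \sqrt{\left(- \frac{213373}{360} - \frac{70522}{-243787}\right) - 6} = \sqrt{\left(\left(-213373\right) \frac{1}{360} - - \frac{70522}{243787}\right) - 6} = \sqrt{\left(- \frac{213373}{360} + \frac{70522}{243787}\right) - 6} = \sqrt{- \frac{51992175631}{87763320} - 6} = \sqrt{- \frac{52518755551}{87763320}} = \frac{179 i \sqrt{3995939533570}}{14627220}$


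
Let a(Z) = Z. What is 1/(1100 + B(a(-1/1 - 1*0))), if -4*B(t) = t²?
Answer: 4/4399 ≈ 0.00090930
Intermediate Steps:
B(t) = -t²/4
1/(1100 + B(a(-1/1 - 1*0))) = 1/(1100 - (-1/1 - 1*0)²/4) = 1/(1100 - (-1*1 + 0)²/4) = 1/(1100 - (-1 + 0)²/4) = 1/(1100 - ¼*(-1)²) = 1/(1100 - ¼*1) = 1/(1100 - ¼) = 1/(4399/4) = 4/4399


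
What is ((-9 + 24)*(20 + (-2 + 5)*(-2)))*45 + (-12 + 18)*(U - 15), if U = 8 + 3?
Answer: 9426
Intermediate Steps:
U = 11
((-9 + 24)*(20 + (-2 + 5)*(-2)))*45 + (-12 + 18)*(U - 15) = ((-9 + 24)*(20 + (-2 + 5)*(-2)))*45 + (-12 + 18)*(11 - 15) = (15*(20 + 3*(-2)))*45 + 6*(-4) = (15*(20 - 6))*45 - 24 = (15*14)*45 - 24 = 210*45 - 24 = 9450 - 24 = 9426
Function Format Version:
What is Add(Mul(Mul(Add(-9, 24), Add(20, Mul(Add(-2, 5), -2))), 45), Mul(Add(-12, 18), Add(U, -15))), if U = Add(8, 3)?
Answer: 9426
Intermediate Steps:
U = 11
Add(Mul(Mul(Add(-9, 24), Add(20, Mul(Add(-2, 5), -2))), 45), Mul(Add(-12, 18), Add(U, -15))) = Add(Mul(Mul(Add(-9, 24), Add(20, Mul(Add(-2, 5), -2))), 45), Mul(Add(-12, 18), Add(11, -15))) = Add(Mul(Mul(15, Add(20, Mul(3, -2))), 45), Mul(6, -4)) = Add(Mul(Mul(15, Add(20, -6)), 45), -24) = Add(Mul(Mul(15, 14), 45), -24) = Add(Mul(210, 45), -24) = Add(9450, -24) = 9426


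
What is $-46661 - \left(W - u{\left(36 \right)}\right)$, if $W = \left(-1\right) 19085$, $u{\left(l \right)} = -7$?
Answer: $-27583$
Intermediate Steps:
$W = -19085$
$-46661 - \left(W - u{\left(36 \right)}\right) = -46661 - \left(-19085 - -7\right) = -46661 - \left(-19085 + 7\right) = -46661 - -19078 = -46661 + 19078 = -27583$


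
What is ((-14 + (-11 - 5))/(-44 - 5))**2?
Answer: 900/2401 ≈ 0.37484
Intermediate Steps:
((-14 + (-11 - 5))/(-44 - 5))**2 = ((-14 - 16)/(-49))**2 = (-30*(-1/49))**2 = (30/49)**2 = 900/2401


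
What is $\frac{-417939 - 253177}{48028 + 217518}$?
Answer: $- \frac{335558}{132773} \approx -2.5273$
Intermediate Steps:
$\frac{-417939 - 253177}{48028 + 217518} = \frac{-417939 - 253177}{265546} = \left(-417939 - 253177\right) \frac{1}{265546} = \left(-671116\right) \frac{1}{265546} = - \frac{335558}{132773}$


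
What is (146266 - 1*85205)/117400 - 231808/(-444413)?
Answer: 54350561393/52174086200 ≈ 1.0417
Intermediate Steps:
(146266 - 1*85205)/117400 - 231808/(-444413) = (146266 - 85205)*(1/117400) - 231808*(-1/444413) = 61061*(1/117400) + 231808/444413 = 61061/117400 + 231808/444413 = 54350561393/52174086200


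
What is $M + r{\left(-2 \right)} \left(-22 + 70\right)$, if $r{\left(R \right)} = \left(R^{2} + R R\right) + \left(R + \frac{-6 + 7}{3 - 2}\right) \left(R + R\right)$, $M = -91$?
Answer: $485$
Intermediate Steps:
$r{\left(R \right)} = 2 R^{2} + 2 R \left(1 + R\right)$ ($r{\left(R \right)} = \left(R^{2} + R^{2}\right) + \left(R + 1 \cdot 1^{-1}\right) 2 R = 2 R^{2} + \left(R + 1 \cdot 1\right) 2 R = 2 R^{2} + \left(R + 1\right) 2 R = 2 R^{2} + \left(1 + R\right) 2 R = 2 R^{2} + 2 R \left(1 + R\right)$)
$M + r{\left(-2 \right)} \left(-22 + 70\right) = -91 + 2 \left(-2\right) \left(1 + 2 \left(-2\right)\right) \left(-22 + 70\right) = -91 + 2 \left(-2\right) \left(1 - 4\right) 48 = -91 + 2 \left(-2\right) \left(-3\right) 48 = -91 + 12 \cdot 48 = -91 + 576 = 485$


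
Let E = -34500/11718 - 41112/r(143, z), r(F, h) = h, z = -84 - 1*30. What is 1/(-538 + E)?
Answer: -37107/6690860 ≈ -0.0055459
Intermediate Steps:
z = -114 (z = -84 - 30 = -114)
E = 13272706/37107 (E = -34500/11718 - 41112/(-114) = -34500*1/11718 - 41112*(-1/114) = -5750/1953 + 6852/19 = 13272706/37107 ≈ 357.69)
1/(-538 + E) = 1/(-538 + 13272706/37107) = 1/(-6690860/37107) = -37107/6690860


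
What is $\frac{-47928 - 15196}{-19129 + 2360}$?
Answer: $\frac{63124}{16769} \approx 3.7643$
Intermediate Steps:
$\frac{-47928 - 15196}{-19129 + 2360} = - \frac{63124}{-16769} = \left(-63124\right) \left(- \frac{1}{16769}\right) = \frac{63124}{16769}$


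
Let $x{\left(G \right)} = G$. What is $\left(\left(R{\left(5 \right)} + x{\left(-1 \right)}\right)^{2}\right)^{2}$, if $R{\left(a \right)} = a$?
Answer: $256$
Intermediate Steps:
$\left(\left(R{\left(5 \right)} + x{\left(-1 \right)}\right)^{2}\right)^{2} = \left(\left(5 - 1\right)^{2}\right)^{2} = \left(4^{2}\right)^{2} = 16^{2} = 256$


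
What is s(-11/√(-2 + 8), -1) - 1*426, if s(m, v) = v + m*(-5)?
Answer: -427 + 55*√6/6 ≈ -404.55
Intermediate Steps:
s(m, v) = v - 5*m
s(-11/√(-2 + 8), -1) - 1*426 = (-1 - (-55)/(√(-2 + 8))) - 1*426 = (-1 - (-55)/(√6)) - 426 = (-1 - (-55)*√6/6) - 426 = (-1 + 55*√6/6) - 426 = -427 + 55*√6/6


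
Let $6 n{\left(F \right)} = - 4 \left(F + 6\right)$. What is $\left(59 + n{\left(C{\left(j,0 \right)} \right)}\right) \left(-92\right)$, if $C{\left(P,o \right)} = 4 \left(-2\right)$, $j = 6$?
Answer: $- \frac{16652}{3} \approx -5550.7$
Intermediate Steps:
$C{\left(P,o \right)} = -8$
$n{\left(F \right)} = -4 - \frac{2 F}{3}$ ($n{\left(F \right)} = \frac{\left(-4\right) \left(F + 6\right)}{6} = \frac{\left(-4\right) \left(6 + F\right)}{6} = \frac{-24 - 4 F}{6} = -4 - \frac{2 F}{3}$)
$\left(59 + n{\left(C{\left(j,0 \right)} \right)}\right) \left(-92\right) = \left(59 - - \frac{4}{3}\right) \left(-92\right) = \left(59 + \left(-4 + \frac{16}{3}\right)\right) \left(-92\right) = \left(59 + \frac{4}{3}\right) \left(-92\right) = \frac{181}{3} \left(-92\right) = - \frac{16652}{3}$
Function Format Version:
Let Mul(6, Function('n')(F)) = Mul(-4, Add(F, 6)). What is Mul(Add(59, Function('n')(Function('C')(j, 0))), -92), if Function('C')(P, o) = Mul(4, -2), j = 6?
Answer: Rational(-16652, 3) ≈ -5550.7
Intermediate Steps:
Function('C')(P, o) = -8
Function('n')(F) = Add(-4, Mul(Rational(-2, 3), F)) (Function('n')(F) = Mul(Rational(1, 6), Mul(-4, Add(F, 6))) = Mul(Rational(1, 6), Mul(-4, Add(6, F))) = Mul(Rational(1, 6), Add(-24, Mul(-4, F))) = Add(-4, Mul(Rational(-2, 3), F)))
Mul(Add(59, Function('n')(Function('C')(j, 0))), -92) = Mul(Add(59, Add(-4, Mul(Rational(-2, 3), -8))), -92) = Mul(Add(59, Add(-4, Rational(16, 3))), -92) = Mul(Add(59, Rational(4, 3)), -92) = Mul(Rational(181, 3), -92) = Rational(-16652, 3)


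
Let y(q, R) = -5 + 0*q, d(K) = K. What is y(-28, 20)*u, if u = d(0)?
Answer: 0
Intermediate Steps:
y(q, R) = -5 (y(q, R) = -5 + 0 = -5)
u = 0
y(-28, 20)*u = -5*0 = 0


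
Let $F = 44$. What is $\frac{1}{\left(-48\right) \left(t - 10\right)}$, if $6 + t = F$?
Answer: $- \frac{1}{1344} \approx -0.00074405$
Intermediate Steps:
$t = 38$ ($t = -6 + 44 = 38$)
$\frac{1}{\left(-48\right) \left(t - 10\right)} = \frac{1}{\left(-48\right) \left(38 - 10\right)} = \frac{1}{\left(-48\right) 28} = \frac{1}{-1344} = - \frac{1}{1344}$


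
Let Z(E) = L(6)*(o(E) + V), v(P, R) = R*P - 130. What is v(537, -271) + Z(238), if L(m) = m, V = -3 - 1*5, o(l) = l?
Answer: -144277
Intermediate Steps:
v(P, R) = -130 + P*R (v(P, R) = P*R - 130 = -130 + P*R)
V = -8 (V = -3 - 5 = -8)
Z(E) = -48 + 6*E (Z(E) = 6*(E - 8) = 6*(-8 + E) = -48 + 6*E)
v(537, -271) + Z(238) = (-130 + 537*(-271)) + (-48 + 6*238) = (-130 - 145527) + (-48 + 1428) = -145657 + 1380 = -144277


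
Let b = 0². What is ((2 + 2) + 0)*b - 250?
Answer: -250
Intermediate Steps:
b = 0
((2 + 2) + 0)*b - 250 = ((2 + 2) + 0)*0 - 250 = (4 + 0)*0 - 250 = 4*0 - 250 = 0 - 250 = -250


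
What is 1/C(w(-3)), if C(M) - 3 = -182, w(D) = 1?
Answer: -1/179 ≈ -0.0055866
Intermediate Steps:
C(M) = -179 (C(M) = 3 - 182 = -179)
1/C(w(-3)) = 1/(-179) = -1/179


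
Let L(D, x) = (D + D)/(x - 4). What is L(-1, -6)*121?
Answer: 121/5 ≈ 24.200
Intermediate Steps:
L(D, x) = 2*D/(-4 + x) (L(D, x) = (2*D)/(-4 + x) = 2*D/(-4 + x))
L(-1, -6)*121 = (2*(-1)/(-4 - 6))*121 = (2*(-1)/(-10))*121 = (2*(-1)*(-⅒))*121 = (⅕)*121 = 121/5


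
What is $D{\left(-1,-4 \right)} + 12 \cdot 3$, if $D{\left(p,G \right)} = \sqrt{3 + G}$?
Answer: $36 + i \approx 36.0 + 1.0 i$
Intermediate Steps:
$D{\left(-1,-4 \right)} + 12 \cdot 3 = \sqrt{3 - 4} + 12 \cdot 3 = \sqrt{-1} + 36 = i + 36 = 36 + i$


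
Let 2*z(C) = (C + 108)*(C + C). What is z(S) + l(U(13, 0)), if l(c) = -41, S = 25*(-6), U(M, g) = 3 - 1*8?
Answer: 6259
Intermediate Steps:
U(M, g) = -5 (U(M, g) = 3 - 8 = -5)
S = -150
z(C) = C*(108 + C) (z(C) = ((C + 108)*(C + C))/2 = ((108 + C)*(2*C))/2 = (2*C*(108 + C))/2 = C*(108 + C))
z(S) + l(U(13, 0)) = -150*(108 - 150) - 41 = -150*(-42) - 41 = 6300 - 41 = 6259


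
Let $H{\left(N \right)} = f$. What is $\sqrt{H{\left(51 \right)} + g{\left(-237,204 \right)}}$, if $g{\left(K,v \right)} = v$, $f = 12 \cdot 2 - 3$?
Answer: $15$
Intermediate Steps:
$f = 21$ ($f = 24 - 3 = 21$)
$H{\left(N \right)} = 21$
$\sqrt{H{\left(51 \right)} + g{\left(-237,204 \right)}} = \sqrt{21 + 204} = \sqrt{225} = 15$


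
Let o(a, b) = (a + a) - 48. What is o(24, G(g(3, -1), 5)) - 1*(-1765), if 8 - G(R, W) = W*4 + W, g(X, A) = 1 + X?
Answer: 1765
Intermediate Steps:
G(R, W) = 8 - 5*W (G(R, W) = 8 - (W*4 + W) = 8 - (4*W + W) = 8 - 5*W)
o(a, b) = -48 + 2*a (o(a, b) = 2*a - 48 = -48 + 2*a)
o(24, G(g(3, -1), 5)) - 1*(-1765) = (-48 + 2*24) - 1*(-1765) = (-48 + 48) + 1765 = 0 + 1765 = 1765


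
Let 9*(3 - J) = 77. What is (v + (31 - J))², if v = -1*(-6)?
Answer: 146689/81 ≈ 1811.0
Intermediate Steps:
J = -50/9 (J = 3 - ⅑*77 = 3 - 77/9 = -50/9 ≈ -5.5556)
v = 6
(v + (31 - J))² = (6 + (31 - 1*(-50/9)))² = (6 + (31 + 50/9))² = (6 + 329/9)² = (383/9)² = 146689/81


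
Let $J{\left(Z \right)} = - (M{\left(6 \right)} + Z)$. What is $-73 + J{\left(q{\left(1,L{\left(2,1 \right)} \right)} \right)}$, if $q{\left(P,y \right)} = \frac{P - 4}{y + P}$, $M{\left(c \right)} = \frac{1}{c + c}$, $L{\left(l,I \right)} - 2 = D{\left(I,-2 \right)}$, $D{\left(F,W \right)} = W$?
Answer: $- \frac{841}{12} \approx -70.083$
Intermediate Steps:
$L{\left(l,I \right)} = 0$ ($L{\left(l,I \right)} = 2 - 2 = 0$)
$M{\left(c \right)} = \frac{1}{2 c}$
$q{\left(P,y \right)} = \frac{-4 + P}{P + y}$
$J{\left(Z \right)} = - \frac{1}{12} - Z$ ($J{\left(Z \right)} = - (\frac{1}{2 \cdot 6} + Z) = - (\frac{1}{2} \cdot \frac{1}{6} + Z) = - (\frac{1}{12} + Z) = - \frac{1}{12} - Z$)
$-73 + J{\left(q{\left(1,L{\left(2,1 \right)} \right)} \right)} = -73 - \left(\frac{1}{12} + \frac{-4 + 1}{1 + 0}\right) = -73 - \left(\frac{1}{12} + 1^{-1} \left(-3\right)\right) = -73 - \left(\frac{1}{12} + 1 \left(-3\right)\right) = -73 - - \frac{35}{12} = -73 + \left(- \frac{1}{12} + 3\right) = -73 + \frac{35}{12} = - \frac{841}{12}$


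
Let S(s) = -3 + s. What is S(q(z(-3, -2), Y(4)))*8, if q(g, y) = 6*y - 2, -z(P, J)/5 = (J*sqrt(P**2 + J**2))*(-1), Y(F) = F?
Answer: 152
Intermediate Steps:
z(P, J) = 5*J*sqrt(J**2 + P**2) (z(P, J) = -5*J*sqrt(P**2 + J**2)*(-1) = -5*J*sqrt(J**2 + P**2)*(-1) = -(-5)*J*sqrt(J**2 + P**2) = 5*J*sqrt(J**2 + P**2))
q(g, y) = -2 + 6*y
S(q(z(-3, -2), Y(4)))*8 = (-3 + (-2 + 6*4))*8 = (-3 + (-2 + 24))*8 = (-3 + 22)*8 = 19*8 = 152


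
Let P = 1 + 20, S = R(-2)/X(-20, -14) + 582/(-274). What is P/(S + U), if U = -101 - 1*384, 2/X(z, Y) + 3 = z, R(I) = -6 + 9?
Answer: -5754/142925 ≈ -0.040259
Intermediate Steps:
R(I) = 3
X(z, Y) = 2/(-3 + z)
U = -485 (U = -101 - 384 = -485)
S = -10035/274 (S = 3/((2/(-3 - 20))) + 582/(-274) = 3/((2/(-23))) + 582*(-1/274) = 3/((2*(-1/23))) - 291/137 = 3/(-2/23) - 291/137 = 3*(-23/2) - 291/137 = -69/2 - 291/137 = -10035/274 ≈ -36.624)
P = 21
P/(S + U) = 21/(-10035/274 - 485) = 21/(-142925/274) = -274/142925*21 = -5754/142925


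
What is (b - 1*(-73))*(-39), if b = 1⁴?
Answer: -2886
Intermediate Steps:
b = 1
(b - 1*(-73))*(-39) = (1 - 1*(-73))*(-39) = (1 + 73)*(-39) = 74*(-39) = -2886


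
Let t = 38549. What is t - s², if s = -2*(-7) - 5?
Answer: 38468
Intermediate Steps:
s = 9 (s = 14 - 5 = 9)
t - s² = 38549 - 1*9² = 38549 - 1*81 = 38549 - 81 = 38468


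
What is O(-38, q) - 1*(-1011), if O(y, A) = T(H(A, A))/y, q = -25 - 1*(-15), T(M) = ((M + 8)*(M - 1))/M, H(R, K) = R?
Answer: 192101/190 ≈ 1011.1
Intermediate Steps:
T(M) = (-1 + M)*(8 + M)/M (T(M) = ((8 + M)*(-1 + M))/M = ((-1 + M)*(8 + M))/M = (-1 + M)*(8 + M)/M)
q = -10 (q = -25 + 15 = -10)
O(y, A) = (7 + A - 8/A)/y
O(-38, q) - 1*(-1011) = (-8 - 10*(7 - 10))/(-10*(-38)) - 1*(-1011) = -1/10*(-1/38)*(-8 - 10*(-3)) + 1011 = -1/10*(-1/38)*(-8 + 30) + 1011 = -1/10*(-1/38)*22 + 1011 = 11/190 + 1011 = 192101/190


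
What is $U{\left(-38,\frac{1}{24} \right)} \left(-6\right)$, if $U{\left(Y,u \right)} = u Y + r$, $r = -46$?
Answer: $\frac{571}{2} \approx 285.5$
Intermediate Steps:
$U{\left(Y,u \right)} = -46 + Y u$ ($U{\left(Y,u \right)} = u Y - 46 = Y u - 46 = -46 + Y u$)
$U{\left(-38,\frac{1}{24} \right)} \left(-6\right) = \left(-46 - \frac{38}{24}\right) \left(-6\right) = \left(-46 - \frac{19}{12}\right) \left(-6\right) = \left(- \frac{571}{12}\right) \left(-6\right) = \frac{571}{2}$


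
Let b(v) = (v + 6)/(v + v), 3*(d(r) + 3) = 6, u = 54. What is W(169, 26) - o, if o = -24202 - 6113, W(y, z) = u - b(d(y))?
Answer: 60743/2 ≈ 30372.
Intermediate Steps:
d(r) = -1 (d(r) = -3 + (⅓)*6 = -3 + 2 = -1)
b(v) = (6 + v)/(2*v) (b(v) = (6 + v)/((2*v)) = (6 + v)*(1/(2*v)) = (6 + v)/(2*v))
W(y, z) = 113/2 (W(y, z) = 54 - (6 - 1)/(2*(-1)) = 54 - (-1)*5/2 = 54 - 1*(-5/2) = 54 + 5/2 = 113/2)
o = -30315
W(169, 26) - o = 113/2 - 1*(-30315) = 113/2 + 30315 = 60743/2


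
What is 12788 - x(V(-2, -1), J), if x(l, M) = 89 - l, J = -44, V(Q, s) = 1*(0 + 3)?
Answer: 12702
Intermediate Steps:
V(Q, s) = 3 (V(Q, s) = 1*3 = 3)
12788 - x(V(-2, -1), J) = 12788 - (89 - 1*3) = 12788 - (89 - 3) = 12788 - 1*86 = 12788 - 86 = 12702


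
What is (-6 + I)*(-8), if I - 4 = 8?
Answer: -48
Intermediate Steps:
I = 12 (I = 4 + 8 = 12)
(-6 + I)*(-8) = (-6 + 12)*(-8) = 6*(-8) = -48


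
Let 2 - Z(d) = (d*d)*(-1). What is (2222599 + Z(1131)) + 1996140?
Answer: 5497902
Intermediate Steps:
Z(d) = 2 + d² (Z(d) = 2 - d*d*(-1) = 2 - d²*(-1) = 2 - (-1)*d² = 2 + d²)
(2222599 + Z(1131)) + 1996140 = (2222599 + (2 + 1131²)) + 1996140 = (2222599 + (2 + 1279161)) + 1996140 = (2222599 + 1279163) + 1996140 = 3501762 + 1996140 = 5497902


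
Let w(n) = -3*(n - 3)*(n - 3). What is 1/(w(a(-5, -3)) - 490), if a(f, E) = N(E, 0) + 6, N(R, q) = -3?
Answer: -1/490 ≈ -0.0020408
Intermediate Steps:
a(f, E) = 3 (a(f, E) = -3 + 6 = 3)
w(n) = -3*(-3 + n)² (w(n) = -3*(-3 + n)*(-3 + n) = -3*(-3 + n)²)
1/(w(a(-5, -3)) - 490) = 1/(-3*(-3 + 3)² - 490) = 1/(-3*0² - 490) = 1/(-3*0 - 490) = 1/(0 - 490) = 1/(-490) = -1/490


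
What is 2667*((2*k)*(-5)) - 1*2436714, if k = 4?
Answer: -2543394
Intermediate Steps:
2667*((2*k)*(-5)) - 1*2436714 = 2667*((2*4)*(-5)) - 1*2436714 = 2667*(8*(-5)) - 2436714 = 2667*(-40) - 2436714 = -106680 - 2436714 = -2543394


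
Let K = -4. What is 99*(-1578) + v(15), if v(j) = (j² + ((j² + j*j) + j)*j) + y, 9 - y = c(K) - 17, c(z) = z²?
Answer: -149012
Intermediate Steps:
y = 10 (y = 9 - ((-4)² - 17) = 9 - (16 - 17) = 9 - 1*(-1) = 9 + 1 = 10)
v(j) = 10 + j² + j*(j + 2*j²) (v(j) = (j² + ((j² + j*j) + j)*j) + 10 = (j² + ((j² + j²) + j)*j) + 10 = (j² + (2*j² + j)*j) + 10 = (j² + (j + 2*j²)*j) + 10 = (j² + j*(j + 2*j²)) + 10 = 10 + j² + j*(j + 2*j²))
99*(-1578) + v(15) = 99*(-1578) + (10 + 2*15² + 2*15³) = -156222 + (10 + 2*225 + 2*3375) = -156222 + (10 + 450 + 6750) = -156222 + 7210 = -149012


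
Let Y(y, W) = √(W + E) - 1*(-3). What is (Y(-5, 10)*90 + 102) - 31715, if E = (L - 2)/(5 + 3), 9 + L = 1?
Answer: -31343 + 45*√35 ≈ -31077.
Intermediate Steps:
L = -8 (L = -9 + 1 = -8)
E = -5/4 (E = (-8 - 2)/(5 + 3) = -10/8 = -10*⅛ = -5/4 ≈ -1.2500)
Y(y, W) = 3 + √(-5/4 + W) (Y(y, W) = √(W - 5/4) - 1*(-3) = √(-5/4 + W) + 3 = 3 + √(-5/4 + W))
(Y(-5, 10)*90 + 102) - 31715 = ((3 + √(-5 + 4*10)/2)*90 + 102) - 31715 = ((3 + √(-5 + 40)/2)*90 + 102) - 31715 = ((3 + √35/2)*90 + 102) - 31715 = ((270 + 45*√35) + 102) - 31715 = (372 + 45*√35) - 31715 = -31343 + 45*√35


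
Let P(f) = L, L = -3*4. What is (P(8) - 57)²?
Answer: 4761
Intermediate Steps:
L = -12
P(f) = -12
(P(8) - 57)² = (-12 - 57)² = (-69)² = 4761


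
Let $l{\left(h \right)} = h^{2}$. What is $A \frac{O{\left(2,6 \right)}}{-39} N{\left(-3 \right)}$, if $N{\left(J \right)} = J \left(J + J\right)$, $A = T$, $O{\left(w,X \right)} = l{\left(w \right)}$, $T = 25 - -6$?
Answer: $- \frac{744}{13} \approx -57.231$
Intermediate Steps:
$T = 31$ ($T = 25 + 6 = 31$)
$O{\left(w,X \right)} = w^{2}$
$A = 31$
$N{\left(J \right)} = 2 J^{2}$ ($N{\left(J \right)} = J 2 J = 2 J^{2}$)
$A \frac{O{\left(2,6 \right)}}{-39} N{\left(-3 \right)} = 31 \frac{2^{2}}{-39} \cdot 2 \left(-3\right)^{2} = 31 \cdot 4 \left(- \frac{1}{39}\right) 2 \cdot 9 = 31 \left(- \frac{4}{39}\right) 18 = \left(- \frac{124}{39}\right) 18 = - \frac{744}{13}$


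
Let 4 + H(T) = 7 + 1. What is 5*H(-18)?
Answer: 20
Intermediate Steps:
H(T) = 4 (H(T) = -4 + (7 + 1) = -4 + 8 = 4)
5*H(-18) = 5*4 = 20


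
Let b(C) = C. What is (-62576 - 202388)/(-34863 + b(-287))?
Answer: 132482/17575 ≈ 7.5381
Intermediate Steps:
(-62576 - 202388)/(-34863 + b(-287)) = (-62576 - 202388)/(-34863 - 287) = -264964/(-35150) = -264964*(-1/35150) = 132482/17575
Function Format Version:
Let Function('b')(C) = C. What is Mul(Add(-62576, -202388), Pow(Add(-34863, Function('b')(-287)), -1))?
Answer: Rational(132482, 17575) ≈ 7.5381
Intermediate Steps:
Mul(Add(-62576, -202388), Pow(Add(-34863, Function('b')(-287)), -1)) = Mul(Add(-62576, -202388), Pow(Add(-34863, -287), -1)) = Mul(-264964, Pow(-35150, -1)) = Mul(-264964, Rational(-1, 35150)) = Rational(132482, 17575)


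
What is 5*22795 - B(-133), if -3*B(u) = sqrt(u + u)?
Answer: 113975 + I*sqrt(266)/3 ≈ 1.1398e+5 + 5.4365*I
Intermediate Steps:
B(u) = -sqrt(2)*sqrt(u)/3 (B(u) = -sqrt(u + u)/3 = -sqrt(2)*sqrt(u)/3)
5*22795 - B(-133) = 5*22795 - (-1)*sqrt(2)*sqrt(-133)/3 = 113975 - (-1)*sqrt(2)*I*sqrt(133)/3 = 113975 - (-1)*I*sqrt(266)/3 = 113975 + I*sqrt(266)/3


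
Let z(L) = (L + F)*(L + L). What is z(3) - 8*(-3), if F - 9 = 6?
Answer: 132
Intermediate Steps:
F = 15 (F = 9 + 6 = 15)
z(L) = 2*L*(15 + L) (z(L) = (L + 15)*(L + L) = (15 + L)*(2*L) = 2*L*(15 + L))
z(3) - 8*(-3) = 2*3*(15 + 3) - 8*(-3) = 2*3*18 + 24 = 108 + 24 = 132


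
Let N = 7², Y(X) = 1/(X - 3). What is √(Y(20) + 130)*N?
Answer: 49*√37587/17 ≈ 558.81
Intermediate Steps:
Y(X) = 1/(-3 + X)
N = 49
√(Y(20) + 130)*N = √(1/(-3 + 20) + 130)*49 = √(1/17 + 130)*49 = √(2211/17)*49 = (√37587/17)*49 = 49*√37587/17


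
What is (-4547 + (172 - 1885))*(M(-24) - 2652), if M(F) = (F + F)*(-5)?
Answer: 15099120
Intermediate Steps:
M(F) = -10*F (M(F) = (2*F)*(-5) = -10*F)
(-4547 + (172 - 1885))*(M(-24) - 2652) = (-4547 + (172 - 1885))*(-10*(-24) - 2652) = (-4547 - 1713)*(240 - 2652) = -6260*(-2412) = 15099120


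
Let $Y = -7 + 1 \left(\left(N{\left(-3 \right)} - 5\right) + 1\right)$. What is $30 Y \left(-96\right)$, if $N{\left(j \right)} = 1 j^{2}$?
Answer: $5760$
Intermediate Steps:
$N{\left(j \right)} = j^{2}$
$Y = -2$ ($Y = -7 + 1 \left(\left(\left(-3\right)^{2} - 5\right) + 1\right) = -7 + 1 \left(\left(9 - 5\right) + 1\right) = -7 + 1 \left(4 + 1\right) = -7 + 1 \cdot 5 = -7 + 5 = -2$)
$30 Y \left(-96\right) = 30 \left(-2\right) \left(-96\right) = \left(-60\right) \left(-96\right) = 5760$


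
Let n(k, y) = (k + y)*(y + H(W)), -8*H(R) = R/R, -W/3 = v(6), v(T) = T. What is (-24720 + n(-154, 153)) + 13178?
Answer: -93559/8 ≈ -11695.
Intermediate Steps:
W = -18 (W = -3*6 = -18)
H(R) = -⅛ (H(R) = -R/(8*R) = -⅛*1 = -⅛)
n(k, y) = (-⅛ + y)*(k + y) (n(k, y) = (k + y)*(y - ⅛) = (k + y)*(-⅛ + y) = (-⅛ + y)*(k + y))
(-24720 + n(-154, 153)) + 13178 = (-24720 + (153² - ⅛*(-154) - ⅛*153 - 154*153)) + 13178 = (-24720 + (23409 + 77/4 - 153/8 - 23562)) + 13178 = (-24720 - 1223/8) + 13178 = -198983/8 + 13178 = -93559/8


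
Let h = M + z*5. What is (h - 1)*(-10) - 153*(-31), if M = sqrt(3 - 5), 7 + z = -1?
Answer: 5153 - 10*I*sqrt(2) ≈ 5153.0 - 14.142*I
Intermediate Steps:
z = -8 (z = -7 - 1 = -8)
M = I*sqrt(2) (M = sqrt(-2) = I*sqrt(2) ≈ 1.4142*I)
h = -40 + I*sqrt(2) (h = I*sqrt(2) - 8*5 = I*sqrt(2) - 40 = -40 + I*sqrt(2) ≈ -40.0 + 1.4142*I)
(h - 1)*(-10) - 153*(-31) = ((-40 + I*sqrt(2)) - 1)*(-10) - 153*(-31) = (-41 + I*sqrt(2))*(-10) + 4743 = (410 - 10*I*sqrt(2)) + 4743 = 5153 - 10*I*sqrt(2)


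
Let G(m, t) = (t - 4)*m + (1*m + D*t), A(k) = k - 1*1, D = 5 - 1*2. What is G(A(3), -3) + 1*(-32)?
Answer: -53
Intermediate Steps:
D = 3 (D = 5 - 2 = 3)
A(k) = -1 + k (A(k) = k - 1 = -1 + k)
G(m, t) = m + 3*t + m*(-4 + t) (G(m, t) = (t - 4)*m + (1*m + 3*t) = (-4 + t)*m + (m + 3*t) = m*(-4 + t) + (m + 3*t) = m + 3*t + m*(-4 + t))
G(A(3), -3) + 1*(-32) = (-3*(-1 + 3) + 3*(-3) + (-1 + 3)*(-3)) + 1*(-32) = (-3*2 - 9 + 2*(-3)) - 32 = (-6 - 9 - 6) - 32 = -21 - 32 = -53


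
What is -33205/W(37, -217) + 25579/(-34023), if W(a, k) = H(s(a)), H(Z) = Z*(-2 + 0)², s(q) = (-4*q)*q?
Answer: 569451299/745239792 ≈ 0.76412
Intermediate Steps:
s(q) = -4*q²
H(Z) = 4*Z (H(Z) = Z*(-2)² = Z*4 = 4*Z)
W(a, k) = -16*a² (W(a, k) = 4*(-4*a²) = -16*a²)
-33205/W(37, -217) + 25579/(-34023) = -33205/((-16*37²)) + 25579/(-34023) = -33205/((-16*1369)) + 25579*(-1/34023) = -33205/(-21904) - 25579/34023 = -33205*(-1/21904) - 25579/34023 = 33205/21904 - 25579/34023 = 569451299/745239792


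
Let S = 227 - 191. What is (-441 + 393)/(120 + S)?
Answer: -4/13 ≈ -0.30769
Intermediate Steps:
S = 36
(-441 + 393)/(120 + S) = (-441 + 393)/(120 + 36) = -48/156 = -48*1/156 = -4/13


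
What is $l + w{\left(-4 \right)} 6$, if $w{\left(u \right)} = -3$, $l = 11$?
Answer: $-7$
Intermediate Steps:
$l + w{\left(-4 \right)} 6 = 11 - 18 = -7$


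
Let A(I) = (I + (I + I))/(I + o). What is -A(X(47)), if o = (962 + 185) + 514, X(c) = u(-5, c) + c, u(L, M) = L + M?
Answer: -267/1750 ≈ -0.15257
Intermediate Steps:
X(c) = -5 + 2*c (X(c) = (-5 + c) + c = -5 + 2*c)
o = 1661 (o = 1147 + 514 = 1661)
A(I) = 3*I/(1661 + I) (A(I) = (I + (I + I))/(I + 1661) = (I + 2*I)/(1661 + I) = (3*I)/(1661 + I) = 3*I/(1661 + I))
-A(X(47)) = -3*(-5 + 2*47)/(1661 + (-5 + 2*47)) = -3*(-5 + 94)/(1661 + (-5 + 94)) = -3*89/(1661 + 89) = -3*89/1750 = -1*267/1750 = -267/1750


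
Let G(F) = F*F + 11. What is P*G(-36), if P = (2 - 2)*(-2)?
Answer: 0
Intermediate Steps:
G(F) = 11 + F² (G(F) = F² + 11 = 11 + F²)
P = 0 (P = 0*(-2) = 0)
P*G(-36) = 0*(11 + (-36)²) = 0*(11 + 1296) = 0*1307 = 0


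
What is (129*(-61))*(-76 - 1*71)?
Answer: 1156743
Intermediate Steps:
(129*(-61))*(-76 - 1*71) = -7869*(-76 - 71) = -7869*(-147) = 1156743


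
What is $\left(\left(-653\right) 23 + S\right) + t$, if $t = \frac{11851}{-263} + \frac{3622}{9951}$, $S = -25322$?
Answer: $- \frac{105693932248}{2617113} \approx -40386.0$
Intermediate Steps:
$t = - \frac{116976715}{2617113}$ ($t = 11851 \left(- \frac{1}{263}\right) + 3622 \cdot \frac{1}{9951} = - \frac{11851}{263} + \frac{3622}{9951} = - \frac{116976715}{2617113} \approx -44.697$)
$\left(\left(-653\right) 23 + S\right) + t = \left(\left(-653\right) 23 - 25322\right) - \frac{116976715}{2617113} = \left(-15019 - 25322\right) - \frac{116976715}{2617113} = -40341 - \frac{116976715}{2617113} = - \frac{105693932248}{2617113}$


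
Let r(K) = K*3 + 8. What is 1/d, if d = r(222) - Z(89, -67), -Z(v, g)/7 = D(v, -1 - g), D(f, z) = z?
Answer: 1/1136 ≈ 0.00088028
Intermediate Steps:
r(K) = 8 + 3*K (r(K) = 3*K + 8 = 8 + 3*K)
Z(v, g) = 7 + 7*g (Z(v, g) = -7*(-1 - g) = 7 + 7*g)
d = 1136 (d = (8 + 3*222) - (7 + 7*(-67)) = (8 + 666) - (7 - 469) = 674 - 1*(-462) = 674 + 462 = 1136)
1/d = 1/1136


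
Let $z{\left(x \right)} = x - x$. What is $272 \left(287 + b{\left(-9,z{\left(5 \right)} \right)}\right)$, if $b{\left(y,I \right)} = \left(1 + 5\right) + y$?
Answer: $77248$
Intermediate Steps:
$z{\left(x \right)} = 0$
$b{\left(y,I \right)} = 6 + y$
$272 \left(287 + b{\left(-9,z{\left(5 \right)} \right)}\right) = 272 \left(287 + \left(6 - 9\right)\right) = 272 \left(287 - 3\right) = 272 \cdot 284 = 77248$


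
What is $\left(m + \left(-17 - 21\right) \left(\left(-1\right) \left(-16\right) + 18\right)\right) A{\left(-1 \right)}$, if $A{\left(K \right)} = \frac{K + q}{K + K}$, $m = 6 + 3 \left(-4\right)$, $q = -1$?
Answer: $-1298$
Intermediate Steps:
$m = -6$ ($m = 6 - 12 = -6$)
$A{\left(K \right)} = \frac{-1 + K}{2 K}$ ($A{\left(K \right)} = \frac{K - 1}{K + K} = \frac{-1 + K}{2 K}$)
$\left(m + \left(-17 - 21\right) \left(\left(-1\right) \left(-16\right) + 18\right)\right) A{\left(-1 \right)} = \left(-6 + \left(-17 - 21\right) \left(\left(-1\right) \left(-16\right) + 18\right)\right) \frac{-1 - 1}{2 \left(-1\right)} = \left(-6 - 38 \left(16 + 18\right)\right) \frac{1}{2} \left(-1\right) \left(-2\right) = \left(-6 - 1292\right) 1 = \left(-1298\right) 1 = -1298$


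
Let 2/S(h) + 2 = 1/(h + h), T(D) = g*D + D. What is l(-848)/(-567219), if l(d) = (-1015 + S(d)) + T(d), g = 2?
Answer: 12079079/1924574067 ≈ 0.0062762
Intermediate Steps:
T(D) = 3*D (T(D) = 2*D + D = 3*D)
S(h) = 2/(-2 + 1/(2*h)) (S(h) = 2/(-2 + 1/(h + h)) = 2/(-2 + 1/(2*h)))
l(d) = -1015 + 3*d - 4*d/(-1 + 4*d) (l(d) = (-1015 - 4*d/(-1 + 4*d)) + 3*d = -1015 + 3*d - 4*d/(-1 + 4*d))
l(-848)/(-567219) = ((1015 - 4067*(-848) + 12*(-848)**2)/(-1 + 4*(-848)))/(-567219) = ((1015 + 3448816 + 12*719104)/(-1 - 3392))*(-1/567219) = ((1015 + 3448816 + 8629248)/(-3393))*(-1/567219) = -1/3393*12079079*(-1/567219) = -12079079/3393*(-1/567219) = 12079079/1924574067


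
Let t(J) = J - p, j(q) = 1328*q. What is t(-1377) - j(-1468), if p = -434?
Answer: 1948561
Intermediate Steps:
t(J) = 434 + J (t(J) = J - 1*(-434) = J + 434 = 434 + J)
t(-1377) - j(-1468) = (434 - 1377) - 1328*(-1468) = -943 - 1*(-1949504) = -943 + 1949504 = 1948561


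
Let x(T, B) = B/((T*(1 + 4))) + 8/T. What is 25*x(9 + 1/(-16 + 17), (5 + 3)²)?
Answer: 52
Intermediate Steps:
x(T, B) = 8/T + B/(5*T) (x(T, B) = B/((T*5)) + 8/T = B/((5*T)) + 8/T = B*(1/(5*T)) + 8/T = B/(5*T) + 8/T = 8/T + B/(5*T))
25*x(9 + 1/(-16 + 17), (5 + 3)²) = 25*((40 + (5 + 3)²)/(5*(9 + 1/(-16 + 17)))) = 25*((40 + 8²)/(5*(9 + 1/1))) = 25*((40 + 64)/(5*(9 + 1))) = 25*((⅕)*104/10) = 25*((⅕)*(⅒)*104) = 25*(52/25) = 52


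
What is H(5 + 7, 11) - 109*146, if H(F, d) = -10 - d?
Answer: -15935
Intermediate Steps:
H(5 + 7, 11) - 109*146 = (-10 - 1*11) - 109*146 = (-10 - 11) - 15914 = -21 - 15914 = -15935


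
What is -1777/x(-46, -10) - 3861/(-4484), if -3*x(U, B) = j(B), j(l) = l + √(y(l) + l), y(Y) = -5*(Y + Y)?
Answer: -23900343/4484 - 15993*√10/10 ≈ -10388.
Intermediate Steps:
y(Y) = -10*Y
j(l) = l + 3*√(-l) (j(l) = l + √(-10*l + l) = l + √(-9*l) = l + 3*√(-l))
x(U, B) = -√(-B) - B/3 (x(U, B) = -(B + 3*√(-B))/3 = -√(-B) - B/3)
-1777/x(-46, -10) - 3861/(-4484) = -1777/(-√(-1*(-10)) - ⅓*(-10)) - 3861/(-4484) = -1777/(-√10 + 10/3) - 3861*(-1/4484) = -1777/(10/3 - √10) + 3861/4484 = 3861/4484 - 1777/(10/3 - √10)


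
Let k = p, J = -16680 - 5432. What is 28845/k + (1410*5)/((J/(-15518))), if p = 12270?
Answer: 11191659447/2260952 ≈ 4950.0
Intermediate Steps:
J = -22112
k = 12270
28845/k + (1410*5)/((J/(-15518))) = 28845/12270 + (1410*5)/((-22112/(-15518))) = 28845*(1/12270) + 7050/((-22112*(-1/15518))) = 1923/818 + 7050/(11056/7759) = 1923/818 + 7050*(7759/11056) = 1923/818 + 27350475/5528 = 11191659447/2260952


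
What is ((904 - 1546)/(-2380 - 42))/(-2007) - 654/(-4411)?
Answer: 529372009/3573611349 ≈ 0.14813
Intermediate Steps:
((904 - 1546)/(-2380 - 42))/(-2007) - 654/(-4411) = -642/(-2422)*(-1/2007) - 654*(-1/4411) = -642*(-1/2422)*(-1/2007) + 654/4411 = (321/1211)*(-1/2007) + 654/4411 = -107/810159 + 654/4411 = 529372009/3573611349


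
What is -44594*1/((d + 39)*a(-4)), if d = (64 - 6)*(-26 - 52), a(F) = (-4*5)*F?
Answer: 22297/179400 ≈ 0.12429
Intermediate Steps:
a(F) = -20*F
d = -4524 (d = 58*(-78) = -4524)
-44594*1/((d + 39)*a(-4)) = -44594*1/(80*(-4524 + 39)) = -44594/((-4485*80)) = -44594/(-358800) = -44594*(-1/358800) = 22297/179400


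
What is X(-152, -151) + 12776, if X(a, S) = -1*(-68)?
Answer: 12844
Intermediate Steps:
X(a, S) = 68
X(-152, -151) + 12776 = 68 + 12776 = 12844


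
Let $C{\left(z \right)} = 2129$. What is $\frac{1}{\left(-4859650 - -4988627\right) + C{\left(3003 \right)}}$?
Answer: $\frac{1}{131106} \approx 7.6274 \cdot 10^{-6}$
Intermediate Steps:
$\frac{1}{\left(-4859650 - -4988627\right) + C{\left(3003 \right)}} = \frac{1}{\left(-4859650 - -4988627\right) + 2129} = \frac{1}{\left(-4859650 + 4988627\right) + 2129} = \frac{1}{128977 + 2129} = \frac{1}{131106}$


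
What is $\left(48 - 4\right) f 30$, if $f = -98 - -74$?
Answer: $-31680$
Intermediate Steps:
$f = -24$ ($f = -98 + 74 = -24$)
$\left(48 - 4\right) f 30 = \left(48 - 4\right) \left(-24\right) 30 = 44 \left(-24\right) 30 = \left(-1056\right) 30 = -31680$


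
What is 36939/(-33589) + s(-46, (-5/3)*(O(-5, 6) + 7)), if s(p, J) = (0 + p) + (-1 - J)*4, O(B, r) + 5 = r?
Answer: 225073/100767 ≈ 2.2336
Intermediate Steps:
O(B, r) = -5 + r
s(p, J) = -4 + p - 4*J (s(p, J) = p + (-4 - 4*J) = -4 + p - 4*J)
36939/(-33589) + s(-46, (-5/3)*(O(-5, 6) + 7)) = 36939/(-33589) + (-4 - 46 - 4*(-5/3)*((-5 + 6) + 7)) = 36939*(-1/33589) + (-4 - 46 - 4*(-5*⅓)*(1 + 7)) = -36939/33589 + (-4 - 46 - (-20)*8/3) = -36939/33589 + (-4 - 46 - 4*(-40/3)) = -36939/33589 + (-4 - 46 + 160/3) = -36939/33589 + 10/3 = 225073/100767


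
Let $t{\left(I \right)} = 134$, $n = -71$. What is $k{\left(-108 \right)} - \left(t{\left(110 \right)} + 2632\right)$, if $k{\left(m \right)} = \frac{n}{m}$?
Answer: $- \frac{298657}{108} \approx -2765.3$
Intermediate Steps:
$k{\left(m \right)} = - \frac{71}{m}$
$k{\left(-108 \right)} - \left(t{\left(110 \right)} + 2632\right) = - \frac{71}{-108} - \left(134 + 2632\right) = \left(-71\right) \left(- \frac{1}{108}\right) - 2766 = \frac{71}{108} - 2766 = - \frac{298657}{108}$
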